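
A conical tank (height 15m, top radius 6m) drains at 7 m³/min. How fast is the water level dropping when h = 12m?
175/(576π) ≈ 0.09671 m/min

r/h = 6/15, so r = (2/5)h
V = (1/3)πr²h = (1/3)π((2/5)h)²h = (4/75)πh³
dV/dh = (4/25)πh²
dh/dt = (dV/dt)/(dV/dh) = -7/((4/25)π·12²) = -175/(576π) m/min
The level is dropping at 175/(576π) ≈ 0.09671 m/min.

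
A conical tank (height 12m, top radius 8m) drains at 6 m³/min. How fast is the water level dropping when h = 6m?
3/(8π) ≈ 0.1194 m/min

r/h = 8/12, so r = (2/3)h
V = (1/3)πr²h = (1/3)π((2/3)h)²h = (4/27)πh³
dV/dh = (4/9)πh²
dh/dt = (dV/dt)/(dV/dh) = -6/((4/9)π·6²) = -3/(8π) m/min
The level is dropping at 3/(8π) ≈ 0.1194 m/min.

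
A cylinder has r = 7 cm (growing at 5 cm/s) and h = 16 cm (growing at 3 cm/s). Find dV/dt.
1267π cm³/s

V = πr²h
dV/dt = 2πrh·dr/dt + πr²·dh/dt
= 2π(7)(16)(5) + π(7)²(3)
= 1267π cm³/s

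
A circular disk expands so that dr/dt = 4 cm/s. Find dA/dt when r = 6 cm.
48π cm²/s

A = πr²
dA/dt = 2πr · dr/dt = 2π(6)(4) = 48π cm²/s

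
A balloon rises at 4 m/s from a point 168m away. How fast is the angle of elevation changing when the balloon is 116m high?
0.016123 rad/s

tan(θ) = y/168
sec²(θ) · dθ/dt = (1/168) · dy/dt
dθ/dt = cos²(θ)/168 · 4 = 168/(168² + 116²) · 4
dθ/dt = 0.016123 rad/s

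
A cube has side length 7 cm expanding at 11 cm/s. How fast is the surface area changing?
924 cm²/s

A = 6s²
dA/dt = 12s · ds/dt = 12·7·11 = 924 cm²/s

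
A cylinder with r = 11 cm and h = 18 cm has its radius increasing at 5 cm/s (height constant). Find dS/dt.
400π cm²/s

S = 2πrh + 2πr² (lateral + bases)
dS/dt = (2πh + 4πr)·dr/dt = (2π·18 + 4π·11)·5
= 400π cm²/s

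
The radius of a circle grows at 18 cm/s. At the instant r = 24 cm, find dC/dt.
36π cm/s

C = 2πr
dC/dt = 2π · dr/dt = 2π · 18 = 36π cm/s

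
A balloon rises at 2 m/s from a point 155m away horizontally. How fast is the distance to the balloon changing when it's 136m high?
272√42521/42521 ≈ 1.319 m/s

z² = 155² + y²
z = √(155² + 136²) = √42521
dz/dt = y/z · dy/dt = 136/√42521 · 2 = 272√42521/42521 ≈ 1.319 m/s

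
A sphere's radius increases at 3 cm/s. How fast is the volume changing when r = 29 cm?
10092π cm³/s

V = (4/3)πr³
dV/dt = dV/dr · dr/dt = 4πr² · 3
At r = 29: dV/dt = 10092π cm³/s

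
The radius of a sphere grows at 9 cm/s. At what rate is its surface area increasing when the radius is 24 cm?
1728π cm²/s

S = 4πr²
dS/dt = dS/dr · dr/dt = 8πr · 9
At r = 24: dS/dt = 1728π cm²/s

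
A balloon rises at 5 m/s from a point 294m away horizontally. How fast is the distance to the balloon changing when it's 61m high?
305√90157/90157 ≈ 1.016 m/s

z² = 294² + y²
z = √(294² + 61²) = √90157
dz/dt = y/z · dy/dt = 61/√90157 · 5 = 305√90157/90157 ≈ 1.016 m/s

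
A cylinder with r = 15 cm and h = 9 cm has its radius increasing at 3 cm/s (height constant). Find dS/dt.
234π cm²/s

S = 2πrh + 2πr² (lateral + bases)
dS/dt = (2πh + 4πr)·dr/dt = (2π·9 + 4π·15)·3
= 234π cm²/s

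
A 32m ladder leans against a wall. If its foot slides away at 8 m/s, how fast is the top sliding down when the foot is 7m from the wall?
56√39/195 ≈ 1.793 m/s

x² + y² = 32²
2x·dx/dt + 2y·dy/dt = 0
dy/dt = -x/y · dx/dt = -7/(5√39) · 8 = -56√39/195 m/s
The top is descending at 56√39/195 ≈ 1.793 m/s.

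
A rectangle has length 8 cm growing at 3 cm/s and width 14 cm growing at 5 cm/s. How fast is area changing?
82 cm²/s

A = lw
dA/dt = w·dl/dt + l·dw/dt = 14·3 + 8·5 = 82 cm²/s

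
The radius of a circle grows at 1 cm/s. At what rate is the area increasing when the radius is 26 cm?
52π cm²/s

A = πr²
dA/dt = 2πr · dr/dt = 2π(26)(1) = 52π cm²/s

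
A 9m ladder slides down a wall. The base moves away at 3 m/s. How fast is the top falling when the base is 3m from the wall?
3√2/4 ≈ 1.061 m/s

x² + y² = 9²
2x·dx/dt + 2y·dy/dt = 0
dy/dt = -x/y · dx/dt = -3/(6√2) · 3 = -3√2/4 m/s
The top is descending at 3√2/4 ≈ 1.061 m/s.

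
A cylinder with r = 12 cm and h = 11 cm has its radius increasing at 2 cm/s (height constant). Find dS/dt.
140π cm²/s

S = 2πrh + 2πr² (lateral + bases)
dS/dt = (2πh + 4πr)·dr/dt = (2π·11 + 4π·12)·2
= 140π cm²/s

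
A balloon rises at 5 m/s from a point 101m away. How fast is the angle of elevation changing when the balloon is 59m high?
0.03691 rad/s

tan(θ) = y/101
sec²(θ) · dθ/dt = (1/101) · dy/dt
dθ/dt = cos²(θ)/101 · 5 = 101/(101² + 59²) · 5
dθ/dt = 0.03691 rad/s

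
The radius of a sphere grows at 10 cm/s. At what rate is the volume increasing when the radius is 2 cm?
160π cm³/s

V = (4/3)πr³
dV/dt = dV/dr · dr/dt = 4πr² · 10
At r = 2: dV/dt = 160π cm³/s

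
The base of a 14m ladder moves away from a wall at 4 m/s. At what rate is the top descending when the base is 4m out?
8√5/15 ≈ 1.193 m/s

x² + y² = 14²
2x·dx/dt + 2y·dy/dt = 0
dy/dt = -x/y · dx/dt = -4/(6√5) · 4 = -8√5/15 m/s
The top is descending at 8√5/15 ≈ 1.193 m/s.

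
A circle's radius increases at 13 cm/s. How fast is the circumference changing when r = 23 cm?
26π cm/s

C = 2πr
dC/dt = 2π · dr/dt = 2π · 13 = 26π cm/s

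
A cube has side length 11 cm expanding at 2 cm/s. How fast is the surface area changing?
264 cm²/s

A = 6s²
dA/dt = 12s · ds/dt = 12·11·2 = 264 cm²/s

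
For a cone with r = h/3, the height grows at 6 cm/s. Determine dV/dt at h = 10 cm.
200π/3 cm³/s

V = (1/3)π(h/3)²h = πh³/27
dV/dt = πh²/9 · 6
At h = 10: dV/dt = 200π/3 cm³/s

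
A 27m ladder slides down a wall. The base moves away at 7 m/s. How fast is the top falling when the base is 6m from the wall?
2√77/11 ≈ 1.595 m/s

x² + y² = 27²
2x·dx/dt + 2y·dy/dt = 0
dy/dt = -x/y · dx/dt = -6/(3√77) · 7 = -2√77/11 m/s
The top is descending at 2√77/11 ≈ 1.595 m/s.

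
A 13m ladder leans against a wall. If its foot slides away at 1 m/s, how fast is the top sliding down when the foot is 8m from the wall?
8√105/105 ≈ 0.7807 m/s

x² + y² = 13²
2x·dx/dt + 2y·dy/dt = 0
dy/dt = -x/y · dx/dt = -8/√105 · 1 = -8√105/105 m/s
The top is descending at 8√105/105 ≈ 0.7807 m/s.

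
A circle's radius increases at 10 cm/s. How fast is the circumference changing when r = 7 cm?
20π cm/s

C = 2πr
dC/dt = 2π · dr/dt = 2π · 10 = 20π cm/s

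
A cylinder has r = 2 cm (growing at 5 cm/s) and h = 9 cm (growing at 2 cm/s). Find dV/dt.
188π cm³/s

V = πr²h
dV/dt = 2πrh·dr/dt + πr²·dh/dt
= 2π(2)(9)(5) + π(2)²(2)
= 188π cm³/s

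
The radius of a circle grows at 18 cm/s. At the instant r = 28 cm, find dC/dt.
36π cm/s

C = 2πr
dC/dt = 2π · dr/dt = 2π · 18 = 36π cm/s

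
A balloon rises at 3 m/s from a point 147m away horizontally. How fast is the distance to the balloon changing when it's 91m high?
39√610/610 ≈ 1.579 m/s

z² = 147² + y²
z = √(147² + 91²) = 7√610
dz/dt = y/z · dy/dt = 91/(7√610) · 3 = 39√610/610 ≈ 1.579 m/s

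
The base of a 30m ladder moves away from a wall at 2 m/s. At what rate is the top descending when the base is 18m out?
3/2 = 1.5 m/s

x² + y² = 30²
2x·dx/dt + 2y·dy/dt = 0
dy/dt = -x/y · dx/dt = -18/24 · 2 = -3/2 m/s
The top is descending at 3/2 = 1.5 m/s.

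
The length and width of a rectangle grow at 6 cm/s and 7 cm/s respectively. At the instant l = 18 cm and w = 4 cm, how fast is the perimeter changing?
26 cm/s

P = 2(l + w)
dP/dt = 2(dl/dt + dw/dt) = 2(6 + 7) = 26 cm/s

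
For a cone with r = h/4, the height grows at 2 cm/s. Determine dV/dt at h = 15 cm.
225π/8 cm³/s

V = (1/3)π(h/4)²h = πh³/48
dV/dt = πh²/16 · 2
At h = 15: dV/dt = 225π/8 cm³/s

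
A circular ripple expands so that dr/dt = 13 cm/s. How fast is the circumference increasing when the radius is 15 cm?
26π cm/s

C = 2πr
dC/dt = 2π · dr/dt = 2π · 13 = 26π cm/s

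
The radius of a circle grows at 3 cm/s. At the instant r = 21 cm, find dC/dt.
6π cm/s

C = 2πr
dC/dt = 2π · dr/dt = 2π · 3 = 6π cm/s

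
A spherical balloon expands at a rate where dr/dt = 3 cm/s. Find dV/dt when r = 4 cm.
192π cm³/s

V = (4/3)πr³
dV/dt = dV/dr · dr/dt = 4πr² · 3
At r = 4: dV/dt = 192π cm³/s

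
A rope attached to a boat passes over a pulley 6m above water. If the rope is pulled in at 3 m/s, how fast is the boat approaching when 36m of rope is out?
18√35/35 ≈ 3.043 m/s

rope² = x² + 6²
x = √(36² - 6²) = 6√35
dx/dt = (rope/x) · d(rope)/dt = (36/(6√35)) · (-3) = -18√35/35 m/s
The boat approaches at 18√35/35 ≈ 3.043 m/s.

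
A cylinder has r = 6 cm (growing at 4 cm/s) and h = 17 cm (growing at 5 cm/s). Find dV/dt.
996π cm³/s

V = πr²h
dV/dt = 2πrh·dr/dt + πr²·dh/dt
= 2π(6)(17)(4) + π(6)²(5)
= 996π cm³/s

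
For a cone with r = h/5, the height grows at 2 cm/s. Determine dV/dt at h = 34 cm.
2312π/25 cm³/s

V = (1/3)π(h/5)²h = πh³/75
dV/dt = πh²/25 · 2
At h = 34: dV/dt = 2312π/25 cm³/s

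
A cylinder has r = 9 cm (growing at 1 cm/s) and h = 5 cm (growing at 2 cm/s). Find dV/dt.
252π cm³/s

V = πr²h
dV/dt = 2πrh·dr/dt + πr²·dh/dt
= 2π(9)(5)(1) + π(9)²(2)
= 252π cm³/s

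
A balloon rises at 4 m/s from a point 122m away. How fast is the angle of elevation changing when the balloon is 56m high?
0.027081 rad/s

tan(θ) = y/122
sec²(θ) · dθ/dt = (1/122) · dy/dt
dθ/dt = cos²(θ)/122 · 4 = 122/(122² + 56²) · 4
dθ/dt = 0.027081 rad/s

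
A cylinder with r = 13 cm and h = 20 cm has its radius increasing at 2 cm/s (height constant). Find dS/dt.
184π cm²/s

S = 2πrh + 2πr² (lateral + bases)
dS/dt = (2πh + 4πr)·dr/dt = (2π·20 + 4π·13)·2
= 184π cm²/s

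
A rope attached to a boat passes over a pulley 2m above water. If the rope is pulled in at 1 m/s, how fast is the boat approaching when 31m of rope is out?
31√957/957 ≈ 1.002 m/s

rope² = x² + 2²
x = √(31² - 2²) = √957
dx/dt = (rope/x) · d(rope)/dt = (31/√957) · (-1) = -31√957/957 m/s
The boat approaches at 31√957/957 ≈ 1.002 m/s.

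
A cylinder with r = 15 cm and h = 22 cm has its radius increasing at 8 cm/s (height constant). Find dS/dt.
832π cm²/s

S = 2πrh + 2πr² (lateral + bases)
dS/dt = (2πh + 4πr)·dr/dt = (2π·22 + 4π·15)·8
= 832π cm²/s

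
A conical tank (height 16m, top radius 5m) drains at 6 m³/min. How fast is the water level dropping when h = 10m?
384/(625π) ≈ 0.1956 m/min

r/h = 5/16, so r = (5/16)h
V = (1/3)πr²h = (1/3)π((5/16)h)²h = (25/768)πh³
dV/dh = (25/256)πh²
dh/dt = (dV/dt)/(dV/dh) = -6/((25/256)π·10²) = -384/(625π) m/min
The level is dropping at 384/(625π) ≈ 0.1956 m/min.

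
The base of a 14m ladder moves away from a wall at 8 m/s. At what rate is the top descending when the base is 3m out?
24√187/187 ≈ 1.755 m/s

x² + y² = 14²
2x·dx/dt + 2y·dy/dt = 0
dy/dt = -x/y · dx/dt = -3/√187 · 8 = -24√187/187 m/s
The top is descending at 24√187/187 ≈ 1.755 m/s.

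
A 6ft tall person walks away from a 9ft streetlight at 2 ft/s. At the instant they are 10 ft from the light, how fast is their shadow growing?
4 ft/s

By similar triangles: 9/(x+s) = 6/s
Solving: s = 6x/3
ds/dt = 6/3 · dx/dt = 2 · 2 = 4 ft/s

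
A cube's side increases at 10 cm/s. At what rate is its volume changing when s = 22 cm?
14520 cm³/s

V = s³
dV/dt = 3s² · ds/dt = 3·22²·10 = 14520 cm³/s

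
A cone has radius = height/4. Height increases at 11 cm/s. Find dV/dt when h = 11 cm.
1331π/16 cm³/s

V = (1/3)π(h/4)²h = πh³/48
dV/dt = πh²/16 · 11
At h = 11: dV/dt = 1331π/16 cm³/s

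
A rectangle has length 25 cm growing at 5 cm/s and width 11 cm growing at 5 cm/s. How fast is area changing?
180 cm²/s

A = lw
dA/dt = w·dl/dt + l·dw/dt = 11·5 + 25·5 = 180 cm²/s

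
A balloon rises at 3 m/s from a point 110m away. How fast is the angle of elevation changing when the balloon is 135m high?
0.010882 rad/s

tan(θ) = y/110
sec²(θ) · dθ/dt = (1/110) · dy/dt
dθ/dt = cos²(θ)/110 · 3 = 110/(110² + 135²) · 3
dθ/dt = 0.010882 rad/s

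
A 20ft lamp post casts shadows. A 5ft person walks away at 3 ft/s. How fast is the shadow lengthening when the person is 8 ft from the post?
1 ft/s

By similar triangles: 20/(x+s) = 5/s
Solving: s = 5x/15
ds/dt = 5/15 · dx/dt = 1/3 · 3 = 1 ft/s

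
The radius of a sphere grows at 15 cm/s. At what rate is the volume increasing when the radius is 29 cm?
50460π cm³/s

V = (4/3)πr³
dV/dt = dV/dr · dr/dt = 4πr² · 15
At r = 29: dV/dt = 50460π cm³/s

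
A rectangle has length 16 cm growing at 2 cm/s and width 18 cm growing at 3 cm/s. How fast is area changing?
84 cm²/s

A = lw
dA/dt = w·dl/dt + l·dw/dt = 18·2 + 16·3 = 84 cm²/s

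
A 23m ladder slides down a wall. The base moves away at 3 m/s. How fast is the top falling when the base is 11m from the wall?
11√102/68 ≈ 1.634 m/s

x² + y² = 23²
2x·dx/dt + 2y·dy/dt = 0
dy/dt = -x/y · dx/dt = -11/(2√102) · 3 = -11√102/68 m/s
The top is descending at 11√102/68 ≈ 1.634 m/s.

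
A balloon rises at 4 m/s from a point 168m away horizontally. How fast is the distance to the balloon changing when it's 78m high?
52√953/953 ≈ 1.684 m/s

z² = 168² + y²
z = √(168² + 78²) = 6√953
dz/dt = y/z · dy/dt = 78/(6√953) · 4 = 52√953/953 ≈ 1.684 m/s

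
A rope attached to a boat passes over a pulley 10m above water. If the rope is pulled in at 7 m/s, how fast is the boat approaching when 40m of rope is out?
28√15/15 ≈ 7.23 m/s

rope² = x² + 10²
x = √(40² - 10²) = 10√15
dx/dt = (rope/x) · d(rope)/dt = (40/(10√15)) · (-7) = -28√15/15 m/s
The boat approaches at 28√15/15 ≈ 7.23 m/s.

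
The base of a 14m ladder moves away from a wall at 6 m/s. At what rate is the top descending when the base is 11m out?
22√3/5 ≈ 7.621 m/s

x² + y² = 14²
2x·dx/dt + 2y·dy/dt = 0
dy/dt = -x/y · dx/dt = -11/(5√3) · 6 = -22√3/5 m/s
The top is descending at 22√3/5 ≈ 7.621 m/s.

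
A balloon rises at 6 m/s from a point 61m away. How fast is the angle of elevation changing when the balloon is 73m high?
0.040442 rad/s

tan(θ) = y/61
sec²(θ) · dθ/dt = (1/61) · dy/dt
dθ/dt = cos²(θ)/61 · 6 = 61/(61² + 73²) · 6
dθ/dt = 0.040442 rad/s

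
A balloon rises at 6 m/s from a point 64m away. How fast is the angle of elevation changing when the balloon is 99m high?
0.027632 rad/s

tan(θ) = y/64
sec²(θ) · dθ/dt = (1/64) · dy/dt
dθ/dt = cos²(θ)/64 · 6 = 64/(64² + 99²) · 6
dθ/dt = 0.027632 rad/s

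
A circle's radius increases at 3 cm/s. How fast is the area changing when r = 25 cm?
150π cm²/s

A = πr²
dA/dt = 2πr · dr/dt = 2π(25)(3) = 150π cm²/s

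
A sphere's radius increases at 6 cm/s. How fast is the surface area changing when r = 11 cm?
528π cm²/s

S = 4πr²
dS/dt = dS/dr · dr/dt = 8πr · 6
At r = 11: dS/dt = 528π cm²/s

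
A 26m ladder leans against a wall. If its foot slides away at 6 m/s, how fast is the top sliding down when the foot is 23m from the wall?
46√3/7 ≈ 11.38 m/s

x² + y² = 26²
2x·dx/dt + 2y·dy/dt = 0
dy/dt = -x/y · dx/dt = -23/(7√3) · 6 = -46√3/7 m/s
The top is descending at 46√3/7 ≈ 11.38 m/s.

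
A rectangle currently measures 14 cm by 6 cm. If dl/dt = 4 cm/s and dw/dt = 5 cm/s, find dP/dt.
18 cm/s

P = 2(l + w)
dP/dt = 2(dl/dt + dw/dt) = 2(4 + 5) = 18 cm/s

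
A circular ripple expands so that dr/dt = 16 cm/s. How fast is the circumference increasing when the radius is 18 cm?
32π cm/s

C = 2πr
dC/dt = 2π · dr/dt = 2π · 16 = 32π cm/s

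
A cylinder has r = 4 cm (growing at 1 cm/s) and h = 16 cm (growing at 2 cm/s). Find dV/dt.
160π cm³/s

V = πr²h
dV/dt = 2πrh·dr/dt + πr²·dh/dt
= 2π(4)(16)(1) + π(4)²(2)
= 160π cm³/s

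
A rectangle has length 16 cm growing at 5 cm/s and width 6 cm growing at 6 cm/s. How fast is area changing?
126 cm²/s

A = lw
dA/dt = w·dl/dt + l·dw/dt = 6·5 + 16·6 = 126 cm²/s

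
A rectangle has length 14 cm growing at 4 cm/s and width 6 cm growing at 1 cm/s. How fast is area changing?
38 cm²/s

A = lw
dA/dt = w·dl/dt + l·dw/dt = 6·4 + 14·1 = 38 cm²/s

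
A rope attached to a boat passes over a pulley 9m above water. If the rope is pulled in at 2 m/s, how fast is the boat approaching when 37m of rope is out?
37√322/322 ≈ 2.062 m/s

rope² = x² + 9²
x = √(37² - 9²) = 2√322
dx/dt = (rope/x) · d(rope)/dt = (37/(2√322)) · (-2) = -37√322/322 m/s
The boat approaches at 37√322/322 ≈ 2.062 m/s.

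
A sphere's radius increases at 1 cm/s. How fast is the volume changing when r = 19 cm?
1444π cm³/s

V = (4/3)πr³
dV/dt = dV/dr · dr/dt = 4πr² · 1
At r = 19: dV/dt = 1444π cm³/s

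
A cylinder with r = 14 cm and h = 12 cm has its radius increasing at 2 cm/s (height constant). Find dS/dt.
160π cm²/s

S = 2πrh + 2πr² (lateral + bases)
dS/dt = (2πh + 4πr)·dr/dt = (2π·12 + 4π·14)·2
= 160π cm²/s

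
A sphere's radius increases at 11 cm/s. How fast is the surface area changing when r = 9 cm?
792π cm²/s

S = 4πr²
dS/dt = dS/dr · dr/dt = 8πr · 11
At r = 9: dS/dt = 792π cm²/s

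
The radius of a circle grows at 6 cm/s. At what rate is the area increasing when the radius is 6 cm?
72π cm²/s

A = πr²
dA/dt = 2πr · dr/dt = 2π(6)(6) = 72π cm²/s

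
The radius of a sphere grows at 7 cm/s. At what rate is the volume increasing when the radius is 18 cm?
9072π cm³/s

V = (4/3)πr³
dV/dt = dV/dr · dr/dt = 4πr² · 7
At r = 18: dV/dt = 9072π cm³/s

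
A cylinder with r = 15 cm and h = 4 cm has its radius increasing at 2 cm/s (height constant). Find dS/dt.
136π cm²/s

S = 2πrh + 2πr² (lateral + bases)
dS/dt = (2πh + 4πr)·dr/dt = (2π·4 + 4π·15)·2
= 136π cm²/s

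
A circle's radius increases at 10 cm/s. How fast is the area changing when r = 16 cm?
320π cm²/s

A = πr²
dA/dt = 2πr · dr/dt = 2π(16)(10) = 320π cm²/s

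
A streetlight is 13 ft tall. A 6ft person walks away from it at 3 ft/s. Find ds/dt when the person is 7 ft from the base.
18/7 ft/s

By similar triangles: 13/(x+s) = 6/s
Solving: s = 6x/7
ds/dt = 6/7 · dx/dt = 6/7 · 3 = 18/7 ft/s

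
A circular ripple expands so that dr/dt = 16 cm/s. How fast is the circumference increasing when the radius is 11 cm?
32π cm/s

C = 2πr
dC/dt = 2π · dr/dt = 2π · 16 = 32π cm/s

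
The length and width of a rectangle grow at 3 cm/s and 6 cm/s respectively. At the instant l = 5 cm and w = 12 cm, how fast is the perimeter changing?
18 cm/s

P = 2(l + w)
dP/dt = 2(dl/dt + dw/dt) = 2(3 + 6) = 18 cm/s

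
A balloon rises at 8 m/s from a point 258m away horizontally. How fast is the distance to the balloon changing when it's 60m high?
80√1949/1949 ≈ 1.812 m/s

z² = 258² + y²
z = √(258² + 60²) = 6√1949
dz/dt = y/z · dy/dt = 60/(6√1949) · 8 = 80√1949/1949 ≈ 1.812 m/s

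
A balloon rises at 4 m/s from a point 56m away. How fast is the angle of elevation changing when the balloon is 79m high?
0.023888 rad/s

tan(θ) = y/56
sec²(θ) · dθ/dt = (1/56) · dy/dt
dθ/dt = cos²(θ)/56 · 4 = 56/(56² + 79²) · 4
dθ/dt = 0.023888 rad/s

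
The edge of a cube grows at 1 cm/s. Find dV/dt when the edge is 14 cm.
588 cm³/s

V = s³
dV/dt = 3s² · ds/dt = 3·14²·1 = 588 cm³/s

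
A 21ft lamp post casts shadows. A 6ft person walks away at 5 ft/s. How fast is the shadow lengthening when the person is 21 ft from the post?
2 ft/s

By similar triangles: 21/(x+s) = 6/s
Solving: s = 6x/15
ds/dt = 6/15 · dx/dt = 2/5 · 5 = 2 ft/s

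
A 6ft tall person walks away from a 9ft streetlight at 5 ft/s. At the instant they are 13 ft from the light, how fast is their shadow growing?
10 ft/s

By similar triangles: 9/(x+s) = 6/s
Solving: s = 6x/3
ds/dt = 6/3 · dx/dt = 2 · 5 = 10 ft/s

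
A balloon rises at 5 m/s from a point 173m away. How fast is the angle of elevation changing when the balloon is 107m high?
0.020905 rad/s

tan(θ) = y/173
sec²(θ) · dθ/dt = (1/173) · dy/dt
dθ/dt = cos²(θ)/173 · 5 = 173/(173² + 107²) · 5
dθ/dt = 0.020905 rad/s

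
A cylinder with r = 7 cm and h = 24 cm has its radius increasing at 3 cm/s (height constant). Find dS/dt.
228π cm²/s

S = 2πrh + 2πr² (lateral + bases)
dS/dt = (2πh + 4πr)·dr/dt = (2π·24 + 4π·7)·3
= 228π cm²/s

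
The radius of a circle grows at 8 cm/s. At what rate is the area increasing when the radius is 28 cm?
448π cm²/s

A = πr²
dA/dt = 2πr · dr/dt = 2π(28)(8) = 448π cm²/s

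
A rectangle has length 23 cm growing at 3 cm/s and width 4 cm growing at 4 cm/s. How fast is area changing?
104 cm²/s

A = lw
dA/dt = w·dl/dt + l·dw/dt = 4·3 + 23·4 = 104 cm²/s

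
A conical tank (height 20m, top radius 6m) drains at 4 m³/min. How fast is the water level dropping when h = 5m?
16/(9π) ≈ 0.5659 m/min

r/h = 6/20, so r = (3/10)h
V = (1/3)πr²h = (1/3)π((3/10)h)²h = (3/100)πh³
dV/dh = (9/100)πh²
dh/dt = (dV/dt)/(dV/dh) = -4/((9/100)π·5²) = -16/(9π) m/min
The level is dropping at 16/(9π) ≈ 0.5659 m/min.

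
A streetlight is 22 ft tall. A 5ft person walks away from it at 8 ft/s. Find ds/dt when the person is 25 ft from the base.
40/17 ft/s

By similar triangles: 22/(x+s) = 5/s
Solving: s = 5x/17
ds/dt = 5/17 · dx/dt = 5/17 · 8 = 40/17 ft/s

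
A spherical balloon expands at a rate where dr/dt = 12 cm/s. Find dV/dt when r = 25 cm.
30000π cm³/s

V = (4/3)πr³
dV/dt = dV/dr · dr/dt = 4πr² · 12
At r = 25: dV/dt = 30000π cm³/s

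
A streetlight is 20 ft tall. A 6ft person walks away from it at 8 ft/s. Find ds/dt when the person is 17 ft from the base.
24/7 ft/s

By similar triangles: 20/(x+s) = 6/s
Solving: s = 6x/14
ds/dt = 6/14 · dx/dt = 3/7 · 8 = 24/7 ft/s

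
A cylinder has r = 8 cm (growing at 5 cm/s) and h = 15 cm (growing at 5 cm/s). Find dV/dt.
1520π cm³/s

V = πr²h
dV/dt = 2πrh·dr/dt + πr²·dh/dt
= 2π(8)(15)(5) + π(8)²(5)
= 1520π cm³/s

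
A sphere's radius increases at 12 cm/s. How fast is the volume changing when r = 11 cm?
5808π cm³/s

V = (4/3)πr³
dV/dt = dV/dr · dr/dt = 4πr² · 12
At r = 11: dV/dt = 5808π cm³/s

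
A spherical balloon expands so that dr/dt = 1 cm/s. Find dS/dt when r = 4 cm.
32π cm²/s

S = 4πr²
dS/dt = dS/dr · dr/dt = 8πr · 1
At r = 4: dS/dt = 32π cm²/s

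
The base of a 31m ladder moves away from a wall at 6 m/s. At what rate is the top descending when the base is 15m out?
45√46/92 ≈ 3.317 m/s

x² + y² = 31²
2x·dx/dt + 2y·dy/dt = 0
dy/dt = -x/y · dx/dt = -15/(4√46) · 6 = -45√46/92 m/s
The top is descending at 45√46/92 ≈ 3.317 m/s.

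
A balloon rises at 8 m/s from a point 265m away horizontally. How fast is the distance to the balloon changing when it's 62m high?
496√74069/74069 ≈ 1.822 m/s

z² = 265² + y²
z = √(265² + 62²) = √74069
dz/dt = y/z · dy/dt = 62/√74069 · 8 = 496√74069/74069 ≈ 1.822 m/s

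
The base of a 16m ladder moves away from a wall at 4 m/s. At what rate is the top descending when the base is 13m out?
52√87/87 ≈ 5.575 m/s

x² + y² = 16²
2x·dx/dt + 2y·dy/dt = 0
dy/dt = -x/y · dx/dt = -13/√87 · 4 = -52√87/87 m/s
The top is descending at 52√87/87 ≈ 5.575 m/s.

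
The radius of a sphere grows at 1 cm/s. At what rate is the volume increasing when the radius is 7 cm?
196π cm³/s

V = (4/3)πr³
dV/dt = dV/dr · dr/dt = 4πr² · 1
At r = 7: dV/dt = 196π cm³/s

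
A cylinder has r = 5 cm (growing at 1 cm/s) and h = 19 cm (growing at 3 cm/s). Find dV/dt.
265π cm³/s

V = πr²h
dV/dt = 2πrh·dr/dt + πr²·dh/dt
= 2π(5)(19)(1) + π(5)²(3)
= 265π cm³/s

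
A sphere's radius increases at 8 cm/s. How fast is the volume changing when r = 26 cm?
21632π cm³/s

V = (4/3)πr³
dV/dt = dV/dr · dr/dt = 4πr² · 8
At r = 26: dV/dt = 21632π cm³/s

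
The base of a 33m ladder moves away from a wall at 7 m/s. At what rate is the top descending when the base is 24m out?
56√57/57 ≈ 7.417 m/s

x² + y² = 33²
2x·dx/dt + 2y·dy/dt = 0
dy/dt = -x/y · dx/dt = -24/(3√57) · 7 = -56√57/57 m/s
The top is descending at 56√57/57 ≈ 7.417 m/s.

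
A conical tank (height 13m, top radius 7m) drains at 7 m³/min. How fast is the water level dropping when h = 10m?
169/(700π) ≈ 0.07685 m/min

r/h = 7/13, so r = (7/13)h
V = (1/3)πr²h = (1/3)π((7/13)h)²h = (49/507)πh³
dV/dh = (49/169)πh²
dh/dt = (dV/dt)/(dV/dh) = -7/((49/169)π·10²) = -169/(700π) m/min
The level is dropping at 169/(700π) ≈ 0.07685 m/min.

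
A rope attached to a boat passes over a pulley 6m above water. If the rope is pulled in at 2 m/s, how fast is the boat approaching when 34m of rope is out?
17√70/70 ≈ 2.032 m/s

rope² = x² + 6²
x = √(34² - 6²) = 4√70
dx/dt = (rope/x) · d(rope)/dt = (34/(4√70)) · (-2) = -17√70/70 m/s
The boat approaches at 17√70/70 ≈ 2.032 m/s.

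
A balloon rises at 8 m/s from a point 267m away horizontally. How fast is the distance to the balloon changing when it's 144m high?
384√409/2045 ≈ 3.798 m/s

z² = 267² + y²
z = √(267² + 144²) = 15√409
dz/dt = y/z · dy/dt = 144/(15√409) · 8 = 384√409/2045 ≈ 3.798 m/s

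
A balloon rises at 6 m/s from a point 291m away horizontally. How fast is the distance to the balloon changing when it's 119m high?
357√98842/49421 ≈ 2.271 m/s

z² = 291² + y²
z = √(291² + 119²) = √98842
dz/dt = y/z · dy/dt = 119/√98842 · 6 = 357√98842/49421 ≈ 2.271 m/s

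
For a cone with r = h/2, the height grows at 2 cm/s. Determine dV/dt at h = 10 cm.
50π cm³/s

V = (1/3)π(h/2)²h = πh³/12
dV/dt = πh²/4 · 2
At h = 10: dV/dt = 50π cm³/s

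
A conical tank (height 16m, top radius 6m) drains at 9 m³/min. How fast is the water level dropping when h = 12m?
4/(9π) ≈ 0.1415 m/min

r/h = 6/16, so r = (3/8)h
V = (1/3)πr²h = (1/3)π((3/8)h)²h = (3/64)πh³
dV/dh = (9/64)πh²
dh/dt = (dV/dt)/(dV/dh) = -9/((9/64)π·12²) = -4/(9π) m/min
The level is dropping at 4/(9π) ≈ 0.1415 m/min.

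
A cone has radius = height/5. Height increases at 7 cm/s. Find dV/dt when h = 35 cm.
343π cm³/s

V = (1/3)π(h/5)²h = πh³/75
dV/dt = πh²/25 · 7
At h = 35: dV/dt = 343π cm³/s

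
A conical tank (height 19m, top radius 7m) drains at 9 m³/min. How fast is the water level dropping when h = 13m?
3249/(8281π) ≈ 0.1249 m/min

r/h = 7/19, so r = (7/19)h
V = (1/3)πr²h = (1/3)π((7/19)h)²h = (49/1083)πh³
dV/dh = (49/361)πh²
dh/dt = (dV/dt)/(dV/dh) = -9/((49/361)π·13²) = -3249/(8281π) m/min
The level is dropping at 3249/(8281π) ≈ 0.1249 m/min.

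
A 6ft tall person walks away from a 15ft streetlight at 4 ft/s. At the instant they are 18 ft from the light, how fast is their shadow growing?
8/3 ft/s

By similar triangles: 15/(x+s) = 6/s
Solving: s = 6x/9
ds/dt = 6/9 · dx/dt = 2/3 · 4 = 8/3 ft/s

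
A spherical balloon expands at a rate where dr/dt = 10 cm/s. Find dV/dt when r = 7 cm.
1960π cm³/s

V = (4/3)πr³
dV/dt = dV/dr · dr/dt = 4πr² · 10
At r = 7: dV/dt = 1960π cm³/s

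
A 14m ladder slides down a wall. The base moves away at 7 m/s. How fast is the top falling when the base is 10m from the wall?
35√6/12 ≈ 7.144 m/s

x² + y² = 14²
2x·dx/dt + 2y·dy/dt = 0
dy/dt = -x/y · dx/dt = -10/(4√6) · 7 = -35√6/12 m/s
The top is descending at 35√6/12 ≈ 7.144 m/s.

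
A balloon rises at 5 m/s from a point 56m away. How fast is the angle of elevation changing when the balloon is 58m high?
0.043077 rad/s

tan(θ) = y/56
sec²(θ) · dθ/dt = (1/56) · dy/dt
dθ/dt = cos²(θ)/56 · 5 = 56/(56² + 58²) · 5
dθ/dt = 0.043077 rad/s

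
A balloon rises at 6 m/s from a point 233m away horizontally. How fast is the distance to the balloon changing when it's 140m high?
840√73889/73889 ≈ 3.09 m/s

z² = 233² + y²
z = √(233² + 140²) = √73889
dz/dt = y/z · dy/dt = 140/√73889 · 6 = 840√73889/73889 ≈ 3.09 m/s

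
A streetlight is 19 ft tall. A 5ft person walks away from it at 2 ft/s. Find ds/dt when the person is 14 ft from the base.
5/7 ft/s

By similar triangles: 19/(x+s) = 5/s
Solving: s = 5x/14
ds/dt = 5/14 · dx/dt = 5/14 · 2 = 5/7 ft/s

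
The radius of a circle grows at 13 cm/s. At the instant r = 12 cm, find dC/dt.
26π cm/s

C = 2πr
dC/dt = 2π · dr/dt = 2π · 13 = 26π cm/s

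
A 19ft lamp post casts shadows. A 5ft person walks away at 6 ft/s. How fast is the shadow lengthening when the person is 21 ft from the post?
15/7 ft/s

By similar triangles: 19/(x+s) = 5/s
Solving: s = 5x/14
ds/dt = 5/14 · dx/dt = 5/14 · 6 = 15/7 ft/s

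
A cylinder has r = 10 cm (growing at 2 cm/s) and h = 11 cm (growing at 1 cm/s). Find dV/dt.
540π cm³/s

V = πr²h
dV/dt = 2πrh·dr/dt + πr²·dh/dt
= 2π(10)(11)(2) + π(10)²(1)
= 540π cm³/s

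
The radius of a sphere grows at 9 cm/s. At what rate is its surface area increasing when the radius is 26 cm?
1872π cm²/s

S = 4πr²
dS/dt = dS/dr · dr/dt = 8πr · 9
At r = 26: dS/dt = 1872π cm²/s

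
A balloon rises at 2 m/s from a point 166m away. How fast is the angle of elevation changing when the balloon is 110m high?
0.008372 rad/s

tan(θ) = y/166
sec²(θ) · dθ/dt = (1/166) · dy/dt
dθ/dt = cos²(θ)/166 · 2 = 166/(166² + 110²) · 2
dθ/dt = 0.008372 rad/s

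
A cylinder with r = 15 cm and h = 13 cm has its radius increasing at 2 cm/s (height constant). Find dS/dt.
172π cm²/s

S = 2πrh + 2πr² (lateral + bases)
dS/dt = (2πh + 4πr)·dr/dt = (2π·13 + 4π·15)·2
= 172π cm²/s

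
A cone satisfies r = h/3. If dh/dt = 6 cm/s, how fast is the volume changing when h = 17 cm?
578π/3 cm³/s

V = (1/3)π(h/3)²h = πh³/27
dV/dt = πh²/9 · 6
At h = 17: dV/dt = 578π/3 cm³/s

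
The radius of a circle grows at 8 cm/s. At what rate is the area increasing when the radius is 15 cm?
240π cm²/s

A = πr²
dA/dt = 2πr · dr/dt = 2π(15)(8) = 240π cm²/s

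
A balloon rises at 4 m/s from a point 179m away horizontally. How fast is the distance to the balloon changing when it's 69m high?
138√36802/18401 ≈ 1.439 m/s

z² = 179² + y²
z = √(179² + 69²) = √36802
dz/dt = y/z · dy/dt = 69/√36802 · 4 = 138√36802/18401 ≈ 1.439 m/s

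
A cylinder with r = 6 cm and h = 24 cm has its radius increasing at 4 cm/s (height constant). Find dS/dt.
288π cm²/s

S = 2πrh + 2πr² (lateral + bases)
dS/dt = (2πh + 4πr)·dr/dt = (2π·24 + 4π·6)·4
= 288π cm²/s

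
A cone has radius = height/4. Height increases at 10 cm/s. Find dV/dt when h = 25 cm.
3125π/8 cm³/s

V = (1/3)π(h/4)²h = πh³/48
dV/dt = πh²/16 · 10
At h = 25: dV/dt = 3125π/8 cm³/s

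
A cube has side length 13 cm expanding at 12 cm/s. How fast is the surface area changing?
1872 cm²/s

A = 6s²
dA/dt = 12s · ds/dt = 12·13·12 = 1872 cm²/s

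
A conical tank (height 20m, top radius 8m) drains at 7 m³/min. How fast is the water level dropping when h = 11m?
175/(484π) ≈ 0.1151 m/min

r/h = 8/20, so r = (2/5)h
V = (1/3)πr²h = (1/3)π((2/5)h)²h = (4/75)πh³
dV/dh = (4/25)πh²
dh/dt = (dV/dt)/(dV/dh) = -7/((4/25)π·11²) = -175/(484π) m/min
The level is dropping at 175/(484π) ≈ 0.1151 m/min.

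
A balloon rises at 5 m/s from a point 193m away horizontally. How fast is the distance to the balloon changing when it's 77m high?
385√43178/43178 ≈ 1.853 m/s

z² = 193² + y²
z = √(193² + 77²) = √43178
dz/dt = y/z · dy/dt = 77/√43178 · 5 = 385√43178/43178 ≈ 1.853 m/s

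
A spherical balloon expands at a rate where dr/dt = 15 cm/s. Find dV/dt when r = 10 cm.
6000π cm³/s

V = (4/3)πr³
dV/dt = dV/dr · dr/dt = 4πr² · 15
At r = 10: dV/dt = 6000π cm³/s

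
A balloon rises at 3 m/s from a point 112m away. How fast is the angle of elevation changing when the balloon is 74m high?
0.018646 rad/s

tan(θ) = y/112
sec²(θ) · dθ/dt = (1/112) · dy/dt
dθ/dt = cos²(θ)/112 · 3 = 112/(112² + 74²) · 3
dθ/dt = 0.018646 rad/s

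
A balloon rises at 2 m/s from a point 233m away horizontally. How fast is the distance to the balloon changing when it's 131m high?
131√2858/7145 ≈ 0.9802 m/s

z² = 233² + y²
z = √(233² + 131²) = 5√2858
dz/dt = y/z · dy/dt = 131/(5√2858) · 2 = 131√2858/7145 ≈ 0.9802 m/s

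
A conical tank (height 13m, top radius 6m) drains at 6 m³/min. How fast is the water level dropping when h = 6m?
169/(216π) ≈ 0.249 m/min

r/h = 6/13, so r = (6/13)h
V = (1/3)πr²h = (1/3)π((6/13)h)²h = (12/169)πh³
dV/dh = (36/169)πh²
dh/dt = (dV/dt)/(dV/dh) = -6/((36/169)π·6²) = -169/(216π) m/min
The level is dropping at 169/(216π) ≈ 0.249 m/min.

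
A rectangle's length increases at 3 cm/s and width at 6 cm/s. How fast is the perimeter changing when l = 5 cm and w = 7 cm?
18 cm/s

P = 2(l + w)
dP/dt = 2(dl/dt + dw/dt) = 2(3 + 6) = 18 cm/s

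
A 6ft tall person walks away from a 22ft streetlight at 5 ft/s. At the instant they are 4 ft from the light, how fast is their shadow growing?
15/8 ft/s

By similar triangles: 22/(x+s) = 6/s
Solving: s = 6x/16
ds/dt = 6/16 · dx/dt = 3/8 · 5 = 15/8 ft/s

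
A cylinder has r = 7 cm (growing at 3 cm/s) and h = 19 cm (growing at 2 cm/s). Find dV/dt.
896π cm³/s

V = πr²h
dV/dt = 2πrh·dr/dt + πr²·dh/dt
= 2π(7)(19)(3) + π(7)²(2)
= 896π cm³/s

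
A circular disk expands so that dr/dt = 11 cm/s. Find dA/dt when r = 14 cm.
308π cm²/s

A = πr²
dA/dt = 2πr · dr/dt = 2π(14)(11) = 308π cm²/s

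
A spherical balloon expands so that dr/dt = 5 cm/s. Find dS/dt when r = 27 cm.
1080π cm²/s

S = 4πr²
dS/dt = dS/dr · dr/dt = 8πr · 5
At r = 27: dS/dt = 1080π cm²/s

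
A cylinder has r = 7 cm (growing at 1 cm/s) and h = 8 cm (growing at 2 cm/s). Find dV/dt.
210π cm³/s

V = πr²h
dV/dt = 2πrh·dr/dt + πr²·dh/dt
= 2π(7)(8)(1) + π(7)²(2)
= 210π cm³/s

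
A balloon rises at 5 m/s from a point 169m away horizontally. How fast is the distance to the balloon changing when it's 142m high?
142√1949/1949 ≈ 3.216 m/s

z² = 169² + y²
z = √(169² + 142²) = 5√1949
dz/dt = y/z · dy/dt = 142/(5√1949) · 5 = 142√1949/1949 ≈ 3.216 m/s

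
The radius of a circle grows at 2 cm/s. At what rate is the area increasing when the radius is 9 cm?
36π cm²/s

A = πr²
dA/dt = 2πr · dr/dt = 2π(9)(2) = 36π cm²/s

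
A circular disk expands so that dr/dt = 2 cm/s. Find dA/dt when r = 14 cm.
56π cm²/s

A = πr²
dA/dt = 2πr · dr/dt = 2π(14)(2) = 56π cm²/s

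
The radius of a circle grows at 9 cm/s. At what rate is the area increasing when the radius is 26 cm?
468π cm²/s

A = πr²
dA/dt = 2πr · dr/dt = 2π(26)(9) = 468π cm²/s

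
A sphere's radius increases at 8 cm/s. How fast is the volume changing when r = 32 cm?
32768π cm³/s

V = (4/3)πr³
dV/dt = dV/dr · dr/dt = 4πr² · 8
At r = 32: dV/dt = 32768π cm³/s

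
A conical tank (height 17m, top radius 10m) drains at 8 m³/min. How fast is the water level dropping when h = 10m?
289/(1250π) ≈ 0.07359 m/min

r/h = 10/17, so r = (10/17)h
V = (1/3)πr²h = (1/3)π((10/17)h)²h = (100/867)πh³
dV/dh = (100/289)πh²
dh/dt = (dV/dt)/(dV/dh) = -8/((100/289)π·10²) = -289/(1250π) m/min
The level is dropping at 289/(1250π) ≈ 0.07359 m/min.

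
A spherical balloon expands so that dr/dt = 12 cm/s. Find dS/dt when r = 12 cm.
1152π cm²/s

S = 4πr²
dS/dt = dS/dr · dr/dt = 8πr · 12
At r = 12: dS/dt = 1152π cm²/s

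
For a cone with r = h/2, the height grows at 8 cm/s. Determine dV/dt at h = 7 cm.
98π cm³/s

V = (1/3)π(h/2)²h = πh³/12
dV/dt = πh²/4 · 8
At h = 7: dV/dt = 98π cm³/s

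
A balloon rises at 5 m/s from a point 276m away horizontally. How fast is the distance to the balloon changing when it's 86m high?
215√20893/20893 ≈ 1.487 m/s

z² = 276² + y²
z = √(276² + 86²) = 2√20893
dz/dt = y/z · dy/dt = 86/(2√20893) · 5 = 215√20893/20893 ≈ 1.487 m/s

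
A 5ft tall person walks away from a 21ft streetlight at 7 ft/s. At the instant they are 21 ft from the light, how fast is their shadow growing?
35/16 ft/s

By similar triangles: 21/(x+s) = 5/s
Solving: s = 5x/16
ds/dt = 5/16 · dx/dt = 5/16 · 7 = 35/16 ft/s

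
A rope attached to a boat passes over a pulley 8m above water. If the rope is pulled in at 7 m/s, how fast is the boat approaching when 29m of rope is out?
29√777/111 ≈ 7.283 m/s

rope² = x² + 8²
x = √(29² - 8²) = √777
dx/dt = (rope/x) · d(rope)/dt = (29/√777) · (-7) = -29√777/111 m/s
The boat approaches at 29√777/111 ≈ 7.283 m/s.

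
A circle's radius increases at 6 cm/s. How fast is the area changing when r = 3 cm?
36π cm²/s

A = πr²
dA/dt = 2πr · dr/dt = 2π(3)(6) = 36π cm²/s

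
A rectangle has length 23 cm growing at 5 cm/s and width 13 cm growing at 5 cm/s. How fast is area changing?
180 cm²/s

A = lw
dA/dt = w·dl/dt + l·dw/dt = 13·5 + 23·5 = 180 cm²/s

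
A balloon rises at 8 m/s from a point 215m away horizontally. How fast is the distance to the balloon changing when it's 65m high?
52√2018/1009 ≈ 2.315 m/s

z² = 215² + y²
z = √(215² + 65²) = 5√2018
dz/dt = y/z · dy/dt = 65/(5√2018) · 8 = 52√2018/1009 ≈ 2.315 m/s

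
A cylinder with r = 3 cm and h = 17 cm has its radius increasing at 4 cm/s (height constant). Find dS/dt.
184π cm²/s

S = 2πrh + 2πr² (lateral + bases)
dS/dt = (2πh + 4πr)·dr/dt = (2π·17 + 4π·3)·4
= 184π cm²/s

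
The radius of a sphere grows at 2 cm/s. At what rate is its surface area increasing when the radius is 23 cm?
368π cm²/s

S = 4πr²
dS/dt = dS/dr · dr/dt = 8πr · 2
At r = 23: dS/dt = 368π cm²/s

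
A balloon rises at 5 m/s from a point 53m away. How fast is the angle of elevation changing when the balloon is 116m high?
0.016293 rad/s

tan(θ) = y/53
sec²(θ) · dθ/dt = (1/53) · dy/dt
dθ/dt = cos²(θ)/53 · 5 = 53/(53² + 116²) · 5
dθ/dt = 0.016293 rad/s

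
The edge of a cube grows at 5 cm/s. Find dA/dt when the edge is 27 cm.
1620 cm²/s

A = 6s²
dA/dt = 12s · ds/dt = 12·27·5 = 1620 cm²/s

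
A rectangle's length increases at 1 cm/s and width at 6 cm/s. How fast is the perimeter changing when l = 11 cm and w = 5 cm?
14 cm/s

P = 2(l + w)
dP/dt = 2(dl/dt + dw/dt) = 2(1 + 6) = 14 cm/s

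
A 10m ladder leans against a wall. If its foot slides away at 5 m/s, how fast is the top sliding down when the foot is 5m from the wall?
5√3/3 ≈ 2.887 m/s

x² + y² = 10²
2x·dx/dt + 2y·dy/dt = 0
dy/dt = -x/y · dx/dt = -5/(5√3) · 5 = -5√3/3 m/s
The top is descending at 5√3/3 ≈ 2.887 m/s.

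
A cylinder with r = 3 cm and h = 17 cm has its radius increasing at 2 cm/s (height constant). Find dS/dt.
92π cm²/s

S = 2πrh + 2πr² (lateral + bases)
dS/dt = (2πh + 4πr)·dr/dt = (2π·17 + 4π·3)·2
= 92π cm²/s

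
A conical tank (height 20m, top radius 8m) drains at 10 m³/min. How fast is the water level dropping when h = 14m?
125/(392π) ≈ 0.1015 m/min

r/h = 8/20, so r = (2/5)h
V = (1/3)πr²h = (1/3)π((2/5)h)²h = (4/75)πh³
dV/dh = (4/25)πh²
dh/dt = (dV/dt)/(dV/dh) = -10/((4/25)π·14²) = -125/(392π) m/min
The level is dropping at 125/(392π) ≈ 0.1015 m/min.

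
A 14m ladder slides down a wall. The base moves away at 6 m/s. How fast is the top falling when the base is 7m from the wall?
2√3 ≈ 3.464 m/s

x² + y² = 14²
2x·dx/dt + 2y·dy/dt = 0
dy/dt = -x/y · dx/dt = -7/(7√3) · 6 = -2√3 m/s
The top is descending at 2√3 ≈ 3.464 m/s.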